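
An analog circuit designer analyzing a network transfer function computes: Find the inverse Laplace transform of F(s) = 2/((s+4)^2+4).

Standard pair: w/((s+a)^2+w^2) <-> e^(-at)*sin(wt)*u(t)
With a=4, w=2: f(t) = e^(-4t)*sin(2t)*u(t)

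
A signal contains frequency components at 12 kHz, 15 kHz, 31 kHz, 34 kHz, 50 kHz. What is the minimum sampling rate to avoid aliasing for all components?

The highest frequency component is f_max = 50 kHz.
Nyquist rate = 2 * f_max = 2 * 50 kHz = 100 kHz.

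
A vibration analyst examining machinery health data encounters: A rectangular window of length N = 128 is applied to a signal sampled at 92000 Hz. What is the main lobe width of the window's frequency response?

For a rectangular window of length N,
the main lobe width in frequency is 2*f_s/N.
= 2*92000/128 = 2875/2 Hz
This determines the minimum frequency separation for resolving two sinusoids.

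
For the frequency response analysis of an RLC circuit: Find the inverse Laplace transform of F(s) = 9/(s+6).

Standard pair: k/(s+a) <-> k*e^(-at)*u(t)
With k=9, a=6: f(t) = 9*e^(-6t)*u(t)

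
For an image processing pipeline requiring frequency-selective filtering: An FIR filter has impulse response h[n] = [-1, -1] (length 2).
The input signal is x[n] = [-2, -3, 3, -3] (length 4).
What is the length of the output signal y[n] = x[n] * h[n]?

For linear convolution, the output length is:
len(y) = len(x) + len(h) - 1 = 4 + 2 - 1 = 5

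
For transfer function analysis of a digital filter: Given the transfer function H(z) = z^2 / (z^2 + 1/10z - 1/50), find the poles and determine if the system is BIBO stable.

Poles are roots of the denominator: z^2 + 1/10z - 1/50 = 0.
Quadratic formula: z = [-(1/10) +/- sqrt((1/10)^2 - 4*(-1/50))] / 2
Discriminant = 1/100 + 2/25 = 9/100; sqrt = 3/10.
z = (-1/10 +/- 3/10) / 2 => z = 1/10 or z = -1/5.
|p1| = 1/10, |p2| = 1/5.
For BIBO stability, all poles must lie inside the unit circle (|p| < 1).
System is STABLE since both |p| < 1.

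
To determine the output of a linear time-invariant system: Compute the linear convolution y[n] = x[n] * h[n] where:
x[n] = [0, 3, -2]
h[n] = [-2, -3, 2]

y[n] = sum_k x[k]*h[n-k]. Output length = len(x) + len(h) - 1 = 3 + 3 - 1 = 5.
y[0] = 0*-2 = 0
y[1] = 3*-2 + 0*-3 = -6
y[2] = -2*-2 + 3*-3 + 0*2 = -5
y[3] = -2*-3 + 3*2 = 12
y[4] = -2*2 = -4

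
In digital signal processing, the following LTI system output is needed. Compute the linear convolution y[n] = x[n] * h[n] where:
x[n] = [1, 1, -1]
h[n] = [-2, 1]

y[n] = sum_k x[k]*h[n-k]. Output length = len(x) + len(h) - 1 = 3 + 2 - 1 = 4.
y[0] = 1*-2 = -2
y[1] = 1*-2 + 1*1 = -1
y[2] = -1*-2 + 1*1 = 3
y[3] = -1*1 = -1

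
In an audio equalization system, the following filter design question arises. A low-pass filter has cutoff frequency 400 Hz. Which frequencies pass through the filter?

A low-pass filter passes all frequencies below the cutoff frequency 400 Hz and attenuates higher frequencies.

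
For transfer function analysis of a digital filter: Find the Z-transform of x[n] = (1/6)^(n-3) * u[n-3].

Time-shifting property: if X(z) = Z{x[n]}, then Z{x[n-d]} = z^(-d) * X(z)
X(z) = z/(z - 1/6) for x[n] = (1/6)^n * u[n]
Z{x[n-3]} = z^(-3) * z/(z - 1/6) = z^(-2)/(z - 1/6)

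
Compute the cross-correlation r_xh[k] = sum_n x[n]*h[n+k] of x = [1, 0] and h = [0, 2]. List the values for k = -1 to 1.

Both sequences indexed from 0 and zero outside their support.
Lags with overlap: k = -1 to 1.
  r_xh[-1] = x[1]*h[0] = 0
  r_xh[0] = x[0]*h[0] + x[1]*h[1] = 0
  r_xh[1] = x[0]*h[1] = 2
r_xh = [0, 0, 2] (for k = -1, ..., 1)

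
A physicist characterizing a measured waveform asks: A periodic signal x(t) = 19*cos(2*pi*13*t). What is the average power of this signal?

Average power of A*cos(wt) is A^2/2.
P = 19^2 / 2 = 361/2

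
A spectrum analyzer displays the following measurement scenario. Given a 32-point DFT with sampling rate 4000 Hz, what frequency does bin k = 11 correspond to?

The frequency of DFT bin k is: f_k = k * f_s / N
f_11 = 11 * 4000 / 32 = 1375 Hz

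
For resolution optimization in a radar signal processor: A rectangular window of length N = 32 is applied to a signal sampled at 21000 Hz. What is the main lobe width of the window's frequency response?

For a rectangular window of length N,
the main lobe width in frequency is 2*f_s/N.
= 2*21000/32 = 2625/2 Hz
This determines the minimum frequency separation for resolving two sinusoids.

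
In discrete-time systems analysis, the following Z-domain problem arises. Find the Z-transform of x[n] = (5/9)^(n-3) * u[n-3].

Time-shifting property: if X(z) = Z{x[n]}, then Z{x[n-d]} = z^(-d) * X(z)
X(z) = z/(z - 5/9) for x[n] = (5/9)^n * u[n]
Z{x[n-3]} = z^(-3) * z/(z - 5/9) = z^(-2)/(z - 5/9)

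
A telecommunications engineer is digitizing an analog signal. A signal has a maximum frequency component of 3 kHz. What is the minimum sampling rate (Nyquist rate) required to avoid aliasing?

By the Nyquist-Shannon sampling theorem,
the minimum sampling rate (Nyquist rate) must be at least 2 * f_max.
Nyquist rate = 2 * 3 kHz = 6 kHz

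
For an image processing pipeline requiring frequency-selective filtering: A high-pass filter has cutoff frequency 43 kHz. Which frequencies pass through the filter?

A high-pass filter passes all frequencies above the cutoff frequency 43 kHz and attenuates lower frequencies.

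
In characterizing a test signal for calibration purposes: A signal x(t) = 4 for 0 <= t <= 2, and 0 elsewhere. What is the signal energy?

Energy = integral of |x(t)|^2 dt over the signal duration
= 4^2 * 2 = 16 * 2 = 32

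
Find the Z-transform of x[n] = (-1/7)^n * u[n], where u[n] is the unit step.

The Z-transform of a^n * u[n] is z/(z-a) for |z| > |a|.
Here a = -1/7, so X(z) = z/(z - (-1/7)) = 7z/(7z + 1)
ROC: |z| > 1/7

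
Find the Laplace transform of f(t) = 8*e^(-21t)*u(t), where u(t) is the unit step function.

Standard Laplace transform pair:
e^(-at)*u(t) <-> 1/(s+a)
With a = 21: L{8*e^(-21t)*u(t)} = 8/(s+21), ROC: Re(s) > -21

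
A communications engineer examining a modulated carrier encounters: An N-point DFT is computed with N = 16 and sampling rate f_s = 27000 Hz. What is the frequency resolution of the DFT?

DFT frequency resolution = f_s / N
= 27000 / 16 = 3375/2 Hz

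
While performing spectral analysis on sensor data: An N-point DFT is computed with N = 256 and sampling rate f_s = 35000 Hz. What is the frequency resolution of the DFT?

DFT frequency resolution = f_s / N
= 35000 / 256 = 4375/32 Hz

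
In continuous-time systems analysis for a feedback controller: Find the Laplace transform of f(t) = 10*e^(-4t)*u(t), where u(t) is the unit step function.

Standard Laplace transform pair:
e^(-at)*u(t) <-> 1/(s+a)
With a = 4: L{10*e^(-4t)*u(t)} = 10/(s+4), ROC: Re(s) > -4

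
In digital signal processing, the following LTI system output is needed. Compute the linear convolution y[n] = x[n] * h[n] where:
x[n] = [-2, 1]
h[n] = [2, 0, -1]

y[n] = sum_k x[k]*h[n-k]. Output length = len(x) + len(h) - 1 = 2 + 3 - 1 = 4.
y[0] = -2*2 = -4
y[1] = 1*2 + -2*0 = 2
y[2] = 1*0 + -2*-1 = 2
y[3] = 1*-1 = -1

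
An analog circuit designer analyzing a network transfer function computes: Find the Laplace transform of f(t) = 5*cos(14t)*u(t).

Standard pair: cos(wt)*u(t) <-> s/(s^2+w^2)
With w = 14: L{5*cos(14t)*u(t)} = 5s/(s^2+196)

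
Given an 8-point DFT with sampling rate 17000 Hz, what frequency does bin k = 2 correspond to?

The frequency of DFT bin k is: f_k = k * f_s / N
f_2 = 2 * 17000 / 8 = 4250 Hz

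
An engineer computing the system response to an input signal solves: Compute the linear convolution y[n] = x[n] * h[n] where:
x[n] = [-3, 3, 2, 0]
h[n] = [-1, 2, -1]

y[n] = sum_k x[k]*h[n-k]. Output length = len(x) + len(h) - 1 = 4 + 3 - 1 = 6.
y[0] = -3*-1 = 3
y[1] = 3*-1 + -3*2 = -9
y[2] = 2*-1 + 3*2 + -3*-1 = 7
y[3] = 0*-1 + 2*2 + 3*-1 = 1
y[4] = 0*2 + 2*-1 = -2
y[5] = 0*-1 = 0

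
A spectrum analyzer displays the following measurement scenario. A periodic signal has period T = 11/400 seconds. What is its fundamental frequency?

The fundamental frequency is the reciprocal of the period.
f = 1/T = 1/(11/400) = 400/11 Hz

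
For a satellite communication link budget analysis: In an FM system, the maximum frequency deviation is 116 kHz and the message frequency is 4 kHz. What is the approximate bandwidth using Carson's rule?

Carson's rule: BW = 2*(delta_f + f_m)
= 2*(116 + 4) kHz = 240 kHz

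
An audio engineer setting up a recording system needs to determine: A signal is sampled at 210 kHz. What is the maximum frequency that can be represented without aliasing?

The maximum frequency that can be represented without aliasing
is the Nyquist frequency: f_max = f_s / 2 = 210 kHz / 2 = 105 kHz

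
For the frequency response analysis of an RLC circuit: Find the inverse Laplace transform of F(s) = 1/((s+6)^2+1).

Standard pair: w/((s+a)^2+w^2) <-> e^(-at)*sin(wt)*u(t)
With a=6, w=1: f(t) = e^(-6t)*sin(t)*u(t)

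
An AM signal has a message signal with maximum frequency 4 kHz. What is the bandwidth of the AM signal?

In AM (double-sideband), the bandwidth is twice the message frequency.
BW = 2 * f_m = 2 * 4 kHz = 8 kHz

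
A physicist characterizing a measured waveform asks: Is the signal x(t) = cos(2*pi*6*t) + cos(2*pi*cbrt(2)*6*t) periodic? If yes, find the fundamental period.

f1 = 6 Hz, f2 = 6*cbrt(2) Hz
Ratio f2/f1 = cbrt(2), which is irrational.
Since the frequency ratio is irrational, no common period exists.
The signal is not periodic.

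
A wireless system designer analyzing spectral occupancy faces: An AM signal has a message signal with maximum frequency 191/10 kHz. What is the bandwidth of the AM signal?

In AM (double-sideband), the bandwidth is twice the message frequency.
BW = 2 * f_m = 2 * 191/10 kHz = 191/5 kHz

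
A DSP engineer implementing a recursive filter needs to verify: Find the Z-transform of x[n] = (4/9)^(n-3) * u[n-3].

Time-shifting property: if X(z) = Z{x[n]}, then Z{x[n-d]} = z^(-d) * X(z)
X(z) = z/(z - 4/9) for x[n] = (4/9)^n * u[n]
Z{x[n-3]} = z^(-3) * z/(z - 4/9) = z^(-2)/(z - 4/9)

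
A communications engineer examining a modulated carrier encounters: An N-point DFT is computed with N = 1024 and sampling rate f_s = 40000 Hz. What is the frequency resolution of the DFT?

DFT frequency resolution = f_s / N
= 40000 / 1024 = 625/16 Hz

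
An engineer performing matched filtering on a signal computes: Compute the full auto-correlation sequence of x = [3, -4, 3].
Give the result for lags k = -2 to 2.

r_xx[k] = sum_m x[m]*x[m+k], indexed from 0, for k = -2 to 2:
  r_xx[-2] = x[2]*x[0] = 9
  r_xx[-1] = x[1]*x[0] + x[2]*x[1] = -24
  r_xx[0] = x[0]*x[0] + x[1]*x[1] + x[2]*x[2] = 34
  r_xx[1] = x[0]*x[1] + x[1]*x[2] = -24
  r_xx[2] = x[0]*x[2] = 9
r_xx = [9, -24, 34, -24, 9]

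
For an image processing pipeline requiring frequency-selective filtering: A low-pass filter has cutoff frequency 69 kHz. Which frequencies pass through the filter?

A low-pass filter passes all frequencies below the cutoff frequency 69 kHz and attenuates higher frequencies.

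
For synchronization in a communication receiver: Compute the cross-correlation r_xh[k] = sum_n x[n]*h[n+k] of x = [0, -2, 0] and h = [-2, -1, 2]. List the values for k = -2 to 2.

Both sequences indexed from 0 and zero outside their support.
Lags with overlap: k = -2 to 2.
  r_xh[-2] = x[2]*h[0] = 0
  r_xh[-1] = x[1]*h[0] + x[2]*h[1] = 4
  r_xh[0] = x[0]*h[0] + x[1]*h[1] + x[2]*h[2] = 2
  r_xh[1] = x[0]*h[1] + x[1]*h[2] = -4
  r_xh[2] = x[0]*h[2] = 0
r_xh = [0, 4, 2, -4, 0] (for k = -2, ..., 2)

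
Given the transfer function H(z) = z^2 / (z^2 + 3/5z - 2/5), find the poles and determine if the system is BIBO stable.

Poles are roots of the denominator: z^2 + 3/5z - 2/5 = 0.
Quadratic formula: z = [-(3/5) +/- sqrt((3/5)^2 - 4*(-2/5))] / 2
Discriminant = 9/25 + 8/5 = 49/25; sqrt = 7/5.
z = (-3/5 +/- 7/5) / 2 => z = 2/5 or z = -1.
|p1| = 1, |p2| = 2/5.
For BIBO stability, all poles must lie inside the unit circle (|p| < 1).
System is UNSTABLE since at least one |p| >= 1.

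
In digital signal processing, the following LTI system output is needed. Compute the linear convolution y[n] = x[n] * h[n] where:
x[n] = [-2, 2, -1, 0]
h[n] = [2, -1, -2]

y[n] = sum_k x[k]*h[n-k]. Output length = len(x) + len(h) - 1 = 4 + 3 - 1 = 6.
y[0] = -2*2 = -4
y[1] = 2*2 + -2*-1 = 6
y[2] = -1*2 + 2*-1 + -2*-2 = 0
y[3] = 0*2 + -1*-1 + 2*-2 = -3
y[4] = 0*-1 + -1*-2 = 2
y[5] = 0*-2 = 0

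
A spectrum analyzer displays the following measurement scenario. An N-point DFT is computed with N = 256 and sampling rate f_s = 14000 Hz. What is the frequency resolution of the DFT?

DFT frequency resolution = f_s / N
= 14000 / 256 = 875/16 Hz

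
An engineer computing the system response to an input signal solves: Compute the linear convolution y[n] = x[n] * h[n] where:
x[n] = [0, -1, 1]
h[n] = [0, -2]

y[n] = sum_k x[k]*h[n-k]. Output length = len(x) + len(h) - 1 = 3 + 2 - 1 = 4.
y[0] = 0*0 = 0
y[1] = -1*0 + 0*-2 = 0
y[2] = 1*0 + -1*-2 = 2
y[3] = 1*-2 = -2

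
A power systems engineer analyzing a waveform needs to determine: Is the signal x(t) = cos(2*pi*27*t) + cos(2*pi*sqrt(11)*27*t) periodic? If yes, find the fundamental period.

f1 = 27 Hz, f2 = 27*sqrt(11) Hz
Ratio f2/f1 = sqrt(11), which is irrational.
Since the frequency ratio is irrational, no common period exists.
The signal is not periodic.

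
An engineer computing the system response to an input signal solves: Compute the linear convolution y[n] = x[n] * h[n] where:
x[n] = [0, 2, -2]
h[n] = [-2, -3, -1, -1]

y[n] = sum_k x[k]*h[n-k]. Output length = len(x) + len(h) - 1 = 3 + 4 - 1 = 6.
y[0] = 0*-2 = 0
y[1] = 2*-2 + 0*-3 = -4
y[2] = -2*-2 + 2*-3 + 0*-1 = -2
y[3] = -2*-3 + 2*-1 + 0*-1 = 4
y[4] = -2*-1 + 2*-1 = 0
y[5] = -2*-1 = 2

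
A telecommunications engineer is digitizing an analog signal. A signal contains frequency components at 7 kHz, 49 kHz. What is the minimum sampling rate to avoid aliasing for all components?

The highest frequency component is f_max = 49 kHz.
Nyquist rate = 2 * f_max = 2 * 49 kHz = 98 kHz.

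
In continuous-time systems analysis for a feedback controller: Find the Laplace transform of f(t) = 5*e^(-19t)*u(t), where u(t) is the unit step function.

Standard Laplace transform pair:
e^(-at)*u(t) <-> 1/(s+a)
With a = 19: L{5*e^(-19t)*u(t)} = 5/(s+19), ROC: Re(s) > -19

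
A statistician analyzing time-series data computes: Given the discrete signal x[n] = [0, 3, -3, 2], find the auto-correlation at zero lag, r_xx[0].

The auto-correlation at zero lag r_xx[0] equals the signal energy.
r_xx[0] = sum of x[n]^2 = 0^2 + 3^2 + (-3)^2 + 2^2
= 0 + 9 + 9 + 4 = 22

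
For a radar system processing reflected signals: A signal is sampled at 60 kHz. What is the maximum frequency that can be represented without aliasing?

The maximum frequency that can be represented without aliasing
is the Nyquist frequency: f_max = f_s / 2 = 60 kHz / 2 = 30 kHz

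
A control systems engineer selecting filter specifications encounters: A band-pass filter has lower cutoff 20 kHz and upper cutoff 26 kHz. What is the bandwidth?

Bandwidth = f_high - f_low
= 26 kHz - 20 kHz = 6 kHz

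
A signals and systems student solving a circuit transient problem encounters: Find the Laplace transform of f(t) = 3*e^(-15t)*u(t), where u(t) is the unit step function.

Standard Laplace transform pair:
e^(-at)*u(t) <-> 1/(s+a)
With a = 15: L{3*e^(-15t)*u(t)} = 3/(s+15), ROC: Re(s) > -15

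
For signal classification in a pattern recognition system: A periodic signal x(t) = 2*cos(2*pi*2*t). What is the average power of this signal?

Average power of A*cos(wt) is A^2/2.
P = 2^2 / 2 = 4/2 = 2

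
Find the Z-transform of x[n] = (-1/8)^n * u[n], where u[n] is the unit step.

The Z-transform of a^n * u[n] is z/(z-a) for |z| > |a|.
Here a = -1/8, so X(z) = z/(z - (-1/8)) = 8z/(8z + 1)
ROC: |z| > 1/8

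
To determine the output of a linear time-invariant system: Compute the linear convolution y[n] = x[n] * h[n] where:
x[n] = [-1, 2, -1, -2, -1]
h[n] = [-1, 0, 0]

y[n] = sum_k x[k]*h[n-k]. Output length = len(x) + len(h) - 1 = 5 + 3 - 1 = 7.
y[0] = -1*-1 = 1
y[1] = 2*-1 + -1*0 = -2
y[2] = -1*-1 + 2*0 + -1*0 = 1
y[3] = -2*-1 + -1*0 + 2*0 = 2
y[4] = -1*-1 + -2*0 + -1*0 = 1
y[5] = -1*0 + -2*0 = 0
y[6] = -1*0 = 0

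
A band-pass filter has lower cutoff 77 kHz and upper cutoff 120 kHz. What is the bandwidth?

Bandwidth = f_high - f_low
= 120 kHz - 77 kHz = 43 kHz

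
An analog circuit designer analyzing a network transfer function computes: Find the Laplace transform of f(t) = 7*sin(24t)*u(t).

Standard pair: sin(wt)*u(t) <-> w/(s^2+w^2)
With w = 24: L{7*sin(24t)*u(t)} = 168/(s^2+576)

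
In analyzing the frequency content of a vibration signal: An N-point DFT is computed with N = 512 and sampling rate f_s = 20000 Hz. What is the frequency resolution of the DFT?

DFT frequency resolution = f_s / N
= 20000 / 512 = 625/16 Hz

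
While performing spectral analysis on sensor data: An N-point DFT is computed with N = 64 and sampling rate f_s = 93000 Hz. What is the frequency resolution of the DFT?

DFT frequency resolution = f_s / N
= 93000 / 64 = 11625/8 Hz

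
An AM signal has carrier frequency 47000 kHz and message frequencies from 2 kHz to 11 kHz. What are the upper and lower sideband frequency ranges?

Upper sideband (USB) = fc + [fm_low, fm_high] = 47000 + [2, 11] = [47002, 47011] kHz
Lower sideband (LSB) = fc - [fm_high, fm_low] = 47000 - [11, 2] = [46989, 46998] kHz
Total occupied spectrum: 46989 kHz to 47011 kHz (plus carrier at 47000 kHz)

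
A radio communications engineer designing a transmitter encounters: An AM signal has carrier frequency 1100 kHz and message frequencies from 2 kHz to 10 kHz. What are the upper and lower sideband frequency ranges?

Upper sideband (USB) = fc + [fm_low, fm_high] = 1100 + [2, 10] = [1102, 1110] kHz
Lower sideband (LSB) = fc - [fm_high, fm_low] = 1100 - [10, 2] = [1090, 1098] kHz
Total occupied spectrum: 1090 kHz to 1110 kHz (plus carrier at 1100 kHz)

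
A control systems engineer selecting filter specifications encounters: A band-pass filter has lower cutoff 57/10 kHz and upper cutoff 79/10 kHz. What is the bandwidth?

Bandwidth = f_high - f_low
= 79/10 kHz - 57/10 kHz = 11/5 kHz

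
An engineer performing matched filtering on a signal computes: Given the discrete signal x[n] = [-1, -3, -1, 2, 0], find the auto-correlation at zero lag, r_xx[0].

The auto-correlation at zero lag r_xx[0] equals the signal energy.
r_xx[0] = sum of x[n]^2 = (-1)^2 + (-3)^2 + (-1)^2 + 2^2 + 0^2
= 1 + 9 + 1 + 4 + 0 = 15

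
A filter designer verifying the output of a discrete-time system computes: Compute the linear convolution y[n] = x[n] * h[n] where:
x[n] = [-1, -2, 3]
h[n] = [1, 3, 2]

y[n] = sum_k x[k]*h[n-k]. Output length = len(x) + len(h) - 1 = 3 + 3 - 1 = 5.
y[0] = -1*1 = -1
y[1] = -2*1 + -1*3 = -5
y[2] = 3*1 + -2*3 + -1*2 = -5
y[3] = 3*3 + -2*2 = 5
y[4] = 3*2 = 6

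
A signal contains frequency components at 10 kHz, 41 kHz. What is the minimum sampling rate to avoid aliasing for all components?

The highest frequency component is f_max = 41 kHz.
Nyquist rate = 2 * f_max = 2 * 41 kHz = 82 kHz.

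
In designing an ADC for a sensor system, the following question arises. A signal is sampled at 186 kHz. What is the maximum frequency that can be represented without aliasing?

The maximum frequency that can be represented without aliasing
is the Nyquist frequency: f_max = f_s / 2 = 186 kHz / 2 = 93 kHz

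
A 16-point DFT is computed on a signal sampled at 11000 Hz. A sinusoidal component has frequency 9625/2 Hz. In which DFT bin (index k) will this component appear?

DFT frequency resolution = f_s/N = 11000/16 = 1375/2 Hz
Bin index k = f_signal / resolution = 9625/2 / 1375/2 = 7
The signal frequency 9625/2 Hz falls in DFT bin k = 7.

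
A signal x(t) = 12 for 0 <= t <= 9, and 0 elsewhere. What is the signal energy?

Energy = integral of |x(t)|^2 dt over the signal duration
= 12^2 * 9 = 144 * 9 = 1296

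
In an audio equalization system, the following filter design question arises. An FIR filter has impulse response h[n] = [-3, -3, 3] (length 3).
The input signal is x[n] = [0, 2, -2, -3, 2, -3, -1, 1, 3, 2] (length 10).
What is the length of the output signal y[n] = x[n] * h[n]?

For linear convolution, the output length is:
len(y) = len(x) + len(h) - 1 = 10 + 3 - 1 = 12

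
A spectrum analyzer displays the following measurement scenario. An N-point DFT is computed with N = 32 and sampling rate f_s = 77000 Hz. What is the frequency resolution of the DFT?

DFT frequency resolution = f_s / N
= 77000 / 32 = 9625/4 Hz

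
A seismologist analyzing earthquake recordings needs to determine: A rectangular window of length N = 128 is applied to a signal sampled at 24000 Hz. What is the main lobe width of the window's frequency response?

For a rectangular window of length N,
the main lobe width in frequency is 2*f_s/N.
= 2*24000/128 = 375 Hz
This determines the minimum frequency separation for resolving two sinusoids.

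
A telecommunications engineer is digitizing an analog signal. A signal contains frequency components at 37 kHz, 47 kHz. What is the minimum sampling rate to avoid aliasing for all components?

The highest frequency component is f_max = 47 kHz.
Nyquist rate = 2 * f_max = 2 * 47 kHz = 94 kHz.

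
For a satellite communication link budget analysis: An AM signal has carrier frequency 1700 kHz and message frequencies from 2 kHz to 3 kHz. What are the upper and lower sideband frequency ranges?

Upper sideband (USB) = fc + [fm_low, fm_high] = 1700 + [2, 3] = [1702, 1703] kHz
Lower sideband (LSB) = fc - [fm_high, fm_low] = 1700 - [3, 2] = [1697, 1698] kHz
Total occupied spectrum: 1697 kHz to 1703 kHz (plus carrier at 1700 kHz)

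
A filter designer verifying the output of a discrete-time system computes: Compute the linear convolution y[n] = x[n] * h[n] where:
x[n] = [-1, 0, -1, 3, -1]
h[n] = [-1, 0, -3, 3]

y[n] = sum_k x[k]*h[n-k]. Output length = len(x) + len(h) - 1 = 5 + 4 - 1 = 8.
y[0] = -1*-1 = 1
y[1] = 0*-1 + -1*0 = 0
y[2] = -1*-1 + 0*0 + -1*-3 = 4
y[3] = 3*-1 + -1*0 + 0*-3 + -1*3 = -6
y[4] = -1*-1 + 3*0 + -1*-3 + 0*3 = 4
y[5] = -1*0 + 3*-3 + -1*3 = -12
y[6] = -1*-3 + 3*3 = 12
y[7] = -1*3 = -3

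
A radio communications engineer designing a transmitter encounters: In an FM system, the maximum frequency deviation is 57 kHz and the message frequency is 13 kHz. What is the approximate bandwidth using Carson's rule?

Carson's rule: BW = 2*(delta_f + f_m)
= 2*(57 + 13) kHz = 140 kHz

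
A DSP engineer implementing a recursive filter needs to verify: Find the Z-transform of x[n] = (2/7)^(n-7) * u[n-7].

Time-shifting property: if X(z) = Z{x[n]}, then Z{x[n-d]} = z^(-d) * X(z)
X(z) = z/(z - 2/7) for x[n] = (2/7)^n * u[n]
Z{x[n-7]} = z^(-7) * z/(z - 2/7) = z^(-6)/(z - 2/7)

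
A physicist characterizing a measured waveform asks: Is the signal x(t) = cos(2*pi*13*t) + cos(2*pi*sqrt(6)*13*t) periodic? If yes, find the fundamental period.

f1 = 13 Hz, f2 = 13*sqrt(6) Hz
Ratio f2/f1 = sqrt(6), which is irrational.
Since the frequency ratio is irrational, no common period exists.
The signal is not periodic.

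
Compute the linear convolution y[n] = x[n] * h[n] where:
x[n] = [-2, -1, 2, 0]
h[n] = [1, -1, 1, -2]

y[n] = sum_k x[k]*h[n-k]. Output length = len(x) + len(h) - 1 = 4 + 4 - 1 = 7.
y[0] = -2*1 = -2
y[1] = -1*1 + -2*-1 = 1
y[2] = 2*1 + -1*-1 + -2*1 = 1
y[3] = 0*1 + 2*-1 + -1*1 + -2*-2 = 1
y[4] = 0*-1 + 2*1 + -1*-2 = 4
y[5] = 0*1 + 2*-2 = -4
y[6] = 0*-2 = 0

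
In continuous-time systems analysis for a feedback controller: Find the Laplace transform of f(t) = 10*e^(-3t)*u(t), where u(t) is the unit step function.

Standard Laplace transform pair:
e^(-at)*u(t) <-> 1/(s+a)
With a = 3: L{10*e^(-3t)*u(t)} = 10/(s+3), ROC: Re(s) > -3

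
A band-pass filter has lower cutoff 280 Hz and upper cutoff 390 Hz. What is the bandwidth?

Bandwidth = f_high - f_low
= 390 Hz - 280 Hz = 110 Hz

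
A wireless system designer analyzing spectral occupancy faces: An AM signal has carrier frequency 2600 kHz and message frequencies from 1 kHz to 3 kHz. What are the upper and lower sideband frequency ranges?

Upper sideband (USB) = fc + [fm_low, fm_high] = 2600 + [1, 3] = [2601, 2603] kHz
Lower sideband (LSB) = fc - [fm_high, fm_low] = 2600 - [3, 1] = [2597, 2599] kHz
Total occupied spectrum: 2597 kHz to 2603 kHz (plus carrier at 2600 kHz)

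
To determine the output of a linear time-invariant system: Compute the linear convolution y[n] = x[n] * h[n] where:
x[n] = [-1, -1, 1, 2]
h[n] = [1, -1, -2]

y[n] = sum_k x[k]*h[n-k]. Output length = len(x) + len(h) - 1 = 4 + 3 - 1 = 6.
y[0] = -1*1 = -1
y[1] = -1*1 + -1*-1 = 0
y[2] = 1*1 + -1*-1 + -1*-2 = 4
y[3] = 2*1 + 1*-1 + -1*-2 = 3
y[4] = 2*-1 + 1*-2 = -4
y[5] = 2*-2 = -4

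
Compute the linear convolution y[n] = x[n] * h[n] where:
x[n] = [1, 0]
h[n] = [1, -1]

y[n] = sum_k x[k]*h[n-k]. Output length = len(x) + len(h) - 1 = 2 + 2 - 1 = 3.
y[0] = 1*1 = 1
y[1] = 0*1 + 1*-1 = -1
y[2] = 0*-1 = 0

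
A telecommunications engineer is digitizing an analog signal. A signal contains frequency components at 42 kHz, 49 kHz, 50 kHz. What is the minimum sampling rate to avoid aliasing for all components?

The highest frequency component is f_max = 50 kHz.
Nyquist rate = 2 * f_max = 2 * 50 kHz = 100 kHz.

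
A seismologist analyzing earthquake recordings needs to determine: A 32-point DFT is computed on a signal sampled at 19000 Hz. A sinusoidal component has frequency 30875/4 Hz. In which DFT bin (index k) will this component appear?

DFT frequency resolution = f_s/N = 19000/32 = 2375/4 Hz
Bin index k = f_signal / resolution = 30875/4 / 2375/4 = 13
The signal frequency 30875/4 Hz falls in DFT bin k = 13.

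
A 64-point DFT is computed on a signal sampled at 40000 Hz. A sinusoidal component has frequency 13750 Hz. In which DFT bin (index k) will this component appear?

DFT frequency resolution = f_s/N = 40000/64 = 625 Hz
Bin index k = f_signal / resolution = 13750 / 625 = 22
The signal frequency 13750 Hz falls in DFT bin k = 22.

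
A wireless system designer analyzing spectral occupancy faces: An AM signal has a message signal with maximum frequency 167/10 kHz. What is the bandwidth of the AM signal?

In AM (double-sideband), the bandwidth is twice the message frequency.
BW = 2 * f_m = 2 * 167/10 kHz = 167/5 kHz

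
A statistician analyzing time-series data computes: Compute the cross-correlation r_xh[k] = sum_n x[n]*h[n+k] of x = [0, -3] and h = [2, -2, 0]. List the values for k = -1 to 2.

Both sequences indexed from 0 and zero outside their support.
Lags with overlap: k = -1 to 2.
  r_xh[-1] = x[1]*h[0] = -6
  r_xh[0] = x[0]*h[0] + x[1]*h[1] = 6
  r_xh[1] = x[0]*h[1] + x[1]*h[2] = 0
  r_xh[2] = x[0]*h[2] = 0
r_xh = [-6, 6, 0, 0] (for k = -1, ..., 2)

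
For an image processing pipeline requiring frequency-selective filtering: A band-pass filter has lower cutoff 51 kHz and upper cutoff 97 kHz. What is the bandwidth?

Bandwidth = f_high - f_low
= 97 kHz - 51 kHz = 46 kHz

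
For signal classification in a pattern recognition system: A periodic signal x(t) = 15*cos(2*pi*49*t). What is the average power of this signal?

Average power of A*cos(wt) is A^2/2.
P = 15^2 / 2 = 225/2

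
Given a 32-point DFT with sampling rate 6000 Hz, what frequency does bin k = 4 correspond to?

The frequency of DFT bin k is: f_k = k * f_s / N
f_4 = 4 * 6000 / 32 = 750 Hz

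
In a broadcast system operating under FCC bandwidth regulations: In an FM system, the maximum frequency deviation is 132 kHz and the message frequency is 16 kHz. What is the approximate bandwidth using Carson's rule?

Carson's rule: BW = 2*(delta_f + f_m)
= 2*(132 + 16) kHz = 296 kHz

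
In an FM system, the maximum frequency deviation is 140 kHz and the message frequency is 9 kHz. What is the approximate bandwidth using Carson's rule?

Carson's rule: BW = 2*(delta_f + f_m)
= 2*(140 + 9) kHz = 298 kHz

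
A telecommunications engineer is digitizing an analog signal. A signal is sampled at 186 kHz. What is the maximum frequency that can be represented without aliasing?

The maximum frequency that can be represented without aliasing
is the Nyquist frequency: f_max = f_s / 2 = 186 kHz / 2 = 93 kHz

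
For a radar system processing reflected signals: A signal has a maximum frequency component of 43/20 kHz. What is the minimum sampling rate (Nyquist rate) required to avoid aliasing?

By the Nyquist-Shannon sampling theorem,
the minimum sampling rate (Nyquist rate) must be at least 2 * f_max.
Nyquist rate = 2 * 43/20 kHz = 43/10 kHz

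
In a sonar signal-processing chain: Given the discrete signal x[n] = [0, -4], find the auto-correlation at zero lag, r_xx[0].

The auto-correlation at zero lag r_xx[0] equals the signal energy.
r_xx[0] = sum of x[n]^2 = 0^2 + (-4)^2
= 0 + 16 = 16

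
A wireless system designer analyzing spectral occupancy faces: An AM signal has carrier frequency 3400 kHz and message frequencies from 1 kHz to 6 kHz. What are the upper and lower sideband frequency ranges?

Upper sideband (USB) = fc + [fm_low, fm_high] = 3400 + [1, 6] = [3401, 3406] kHz
Lower sideband (LSB) = fc - [fm_high, fm_low] = 3400 - [6, 1] = [3394, 3399] kHz
Total occupied spectrum: 3394 kHz to 3406 kHz (plus carrier at 3400 kHz)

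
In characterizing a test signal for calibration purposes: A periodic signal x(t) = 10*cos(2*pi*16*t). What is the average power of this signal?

Average power of A*cos(wt) is A^2/2.
P = 10^2 / 2 = 100/2 = 50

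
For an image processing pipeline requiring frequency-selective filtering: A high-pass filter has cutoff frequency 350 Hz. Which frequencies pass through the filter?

A high-pass filter passes all frequencies above the cutoff frequency 350 Hz and attenuates lower frequencies.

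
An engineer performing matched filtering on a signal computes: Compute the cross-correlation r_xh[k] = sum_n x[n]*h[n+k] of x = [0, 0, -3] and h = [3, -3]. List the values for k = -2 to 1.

Both sequences indexed from 0 and zero outside their support.
Lags with overlap: k = -2 to 1.
  r_xh[-2] = x[2]*h[0] = -9
  r_xh[-1] = x[1]*h[0] + x[2]*h[1] = 9
  r_xh[0] = x[0]*h[0] + x[1]*h[1] = 0
  r_xh[1] = x[0]*h[1] = 0
r_xh = [-9, 9, 0, 0] (for k = -2, ..., 1)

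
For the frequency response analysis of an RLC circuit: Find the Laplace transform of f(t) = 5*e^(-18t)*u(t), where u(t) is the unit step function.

Standard Laplace transform pair:
e^(-at)*u(t) <-> 1/(s+a)
With a = 18: L{5*e^(-18t)*u(t)} = 5/(s+18), ROC: Re(s) > -18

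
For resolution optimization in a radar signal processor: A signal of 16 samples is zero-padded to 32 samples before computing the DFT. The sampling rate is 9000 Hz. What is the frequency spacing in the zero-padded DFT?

Original DFT: N = 16, resolution = f_s/N = 9000/16 = 1125/2 Hz
Zero-padded DFT: N = 32, resolution = f_s/N = 9000/32 = 1125/4 Hz
Zero-padding interpolates the spectrum (finer frequency grid)
but does NOT improve the true spectral resolution (ability to resolve close frequencies).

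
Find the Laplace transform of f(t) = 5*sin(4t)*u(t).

Standard pair: sin(wt)*u(t) <-> w/(s^2+w^2)
With w = 4: L{5*sin(4t)*u(t)} = 20/(s^2+16)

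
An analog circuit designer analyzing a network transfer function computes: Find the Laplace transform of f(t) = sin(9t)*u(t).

Standard pair: sin(wt)*u(t) <-> w/(s^2+w^2)
With w = 9: L{sin(9t)*u(t)} = 9/(s^2+81)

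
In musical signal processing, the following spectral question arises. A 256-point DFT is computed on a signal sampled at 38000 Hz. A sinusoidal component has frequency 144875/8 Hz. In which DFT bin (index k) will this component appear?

DFT frequency resolution = f_s/N = 38000/256 = 2375/16 Hz
Bin index k = f_signal / resolution = 144875/8 / 2375/16 = 122
The signal frequency 144875/8 Hz falls in DFT bin k = 122.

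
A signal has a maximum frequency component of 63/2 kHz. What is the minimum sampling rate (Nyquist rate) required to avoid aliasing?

By the Nyquist-Shannon sampling theorem,
the minimum sampling rate (Nyquist rate) must be at least 2 * f_max.
Nyquist rate = 2 * 63/2 kHz = 63 kHz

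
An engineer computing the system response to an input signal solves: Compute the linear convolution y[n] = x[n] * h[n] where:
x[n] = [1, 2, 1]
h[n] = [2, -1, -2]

y[n] = sum_k x[k]*h[n-k]. Output length = len(x) + len(h) - 1 = 3 + 3 - 1 = 5.
y[0] = 1*2 = 2
y[1] = 2*2 + 1*-1 = 3
y[2] = 1*2 + 2*-1 + 1*-2 = -2
y[3] = 1*-1 + 2*-2 = -5
y[4] = 1*-2 = -2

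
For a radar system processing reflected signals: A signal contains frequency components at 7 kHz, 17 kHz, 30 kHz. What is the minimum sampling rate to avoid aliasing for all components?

The highest frequency component is f_max = 30 kHz.
Nyquist rate = 2 * f_max = 2 * 30 kHz = 60 kHz.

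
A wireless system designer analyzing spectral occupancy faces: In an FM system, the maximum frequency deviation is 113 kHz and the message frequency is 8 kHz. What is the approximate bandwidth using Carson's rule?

Carson's rule: BW = 2*(delta_f + f_m)
= 2*(113 + 8) kHz = 242 kHz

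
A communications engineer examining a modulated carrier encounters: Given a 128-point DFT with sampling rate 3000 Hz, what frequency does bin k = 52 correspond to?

The frequency of DFT bin k is: f_k = k * f_s / N
f_52 = 52 * 3000 / 128 = 4875/4 Hz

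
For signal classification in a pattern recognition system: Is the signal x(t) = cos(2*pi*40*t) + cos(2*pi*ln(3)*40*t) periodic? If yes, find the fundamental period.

f1 = 40 Hz, f2 = 40*ln(3) Hz
Ratio f2/f1 = ln(3), which is irrational.
Since the frequency ratio is irrational, no common period exists.
The signal is not periodic.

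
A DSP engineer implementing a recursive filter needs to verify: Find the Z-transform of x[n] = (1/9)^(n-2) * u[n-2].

Time-shifting property: if X(z) = Z{x[n]}, then Z{x[n-d]} = z^(-d) * X(z)
X(z) = z/(z - 1/9) for x[n] = (1/9)^n * u[n]
Z{x[n-2]} = z^(-2) * z/(z - 1/9) = z^(-1)/(z - 1/9)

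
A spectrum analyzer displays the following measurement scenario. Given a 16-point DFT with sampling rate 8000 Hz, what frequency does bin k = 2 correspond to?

The frequency of DFT bin k is: f_k = k * f_s / N
f_2 = 2 * 8000 / 16 = 1000 Hz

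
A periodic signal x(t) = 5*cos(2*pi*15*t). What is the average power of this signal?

Average power of A*cos(wt) is A^2/2.
P = 5^2 / 2 = 25/2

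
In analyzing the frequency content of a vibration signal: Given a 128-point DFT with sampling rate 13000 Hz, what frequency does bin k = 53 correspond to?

The frequency of DFT bin k is: f_k = k * f_s / N
f_53 = 53 * 13000 / 128 = 86125/16 Hz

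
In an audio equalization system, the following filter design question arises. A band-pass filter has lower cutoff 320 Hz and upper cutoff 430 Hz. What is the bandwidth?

Bandwidth = f_high - f_low
= 430 Hz - 320 Hz = 110 Hz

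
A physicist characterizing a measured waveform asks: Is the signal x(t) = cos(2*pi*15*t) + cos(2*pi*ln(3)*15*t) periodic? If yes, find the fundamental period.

f1 = 15 Hz, f2 = 15*ln(3) Hz
Ratio f2/f1 = ln(3), which is irrational.
Since the frequency ratio is irrational, no common period exists.
The signal is not periodic.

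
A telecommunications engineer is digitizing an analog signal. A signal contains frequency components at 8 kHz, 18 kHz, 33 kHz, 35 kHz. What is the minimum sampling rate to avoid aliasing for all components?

The highest frequency component is f_max = 35 kHz.
Nyquist rate = 2 * f_max = 2 * 35 kHz = 70 kHz.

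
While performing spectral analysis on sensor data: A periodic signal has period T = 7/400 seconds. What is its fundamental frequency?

The fundamental frequency is the reciprocal of the period.
f = 1/T = 1/(7/400) = 400/7 Hz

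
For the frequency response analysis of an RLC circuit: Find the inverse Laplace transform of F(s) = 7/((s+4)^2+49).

Standard pair: w/((s+a)^2+w^2) <-> e^(-at)*sin(wt)*u(t)
With a=4, w=7: f(t) = e^(-4t)*sin(7t)*u(t)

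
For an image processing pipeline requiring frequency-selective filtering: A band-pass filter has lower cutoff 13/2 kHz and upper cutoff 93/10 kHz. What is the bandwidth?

Bandwidth = f_high - f_low
= 93/10 kHz - 13/2 kHz = 14/5 kHz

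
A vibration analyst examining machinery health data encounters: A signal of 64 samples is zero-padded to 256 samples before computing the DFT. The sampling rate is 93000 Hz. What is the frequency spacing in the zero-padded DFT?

Original DFT: N = 64, resolution = f_s/N = 93000/64 = 11625/8 Hz
Zero-padded DFT: N = 256, resolution = f_s/N = 93000/256 = 11625/32 Hz
Zero-padding interpolates the spectrum (finer frequency grid)
but does NOT improve the true spectral resolution (ability to resolve close frequencies).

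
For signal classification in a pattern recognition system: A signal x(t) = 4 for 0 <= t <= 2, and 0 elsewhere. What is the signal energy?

Energy = integral of |x(t)|^2 dt over the signal duration
= 4^2 * 2 = 16 * 2 = 32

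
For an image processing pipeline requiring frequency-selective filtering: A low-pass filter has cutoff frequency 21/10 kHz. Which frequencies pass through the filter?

A low-pass filter passes all frequencies below the cutoff frequency 21/10 kHz and attenuates higher frequencies.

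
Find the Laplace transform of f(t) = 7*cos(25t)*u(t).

Standard pair: cos(wt)*u(t) <-> s/(s^2+w^2)
With w = 25: L{7*cos(25t)*u(t)} = 7s/(s^2+625)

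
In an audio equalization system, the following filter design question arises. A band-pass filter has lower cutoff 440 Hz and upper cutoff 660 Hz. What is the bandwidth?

Bandwidth = f_high - f_low
= 660 Hz - 440 Hz = 220 Hz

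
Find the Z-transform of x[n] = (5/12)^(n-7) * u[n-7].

Time-shifting property: if X(z) = Z{x[n]}, then Z{x[n-d]} = z^(-d) * X(z)
X(z) = z/(z - 5/12) for x[n] = (5/12)^n * u[n]
Z{x[n-7]} = z^(-7) * z/(z - 5/12) = z^(-6)/(z - 5/12)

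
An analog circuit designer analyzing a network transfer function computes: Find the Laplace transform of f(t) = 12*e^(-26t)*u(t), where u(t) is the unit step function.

Standard Laplace transform pair:
e^(-at)*u(t) <-> 1/(s+a)
With a = 26: L{12*e^(-26t)*u(t)} = 12/(s+26), ROC: Re(s) > -26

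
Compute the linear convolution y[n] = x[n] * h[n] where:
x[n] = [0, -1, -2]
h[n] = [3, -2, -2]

y[n] = sum_k x[k]*h[n-k]. Output length = len(x) + len(h) - 1 = 3 + 3 - 1 = 5.
y[0] = 0*3 = 0
y[1] = -1*3 + 0*-2 = -3
y[2] = -2*3 + -1*-2 + 0*-2 = -4
y[3] = -2*-2 + -1*-2 = 6
y[4] = -2*-2 = 4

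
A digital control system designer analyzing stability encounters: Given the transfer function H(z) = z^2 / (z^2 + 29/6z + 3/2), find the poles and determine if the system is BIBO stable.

Poles are roots of the denominator: z^2 + 29/6z + 3/2 = 0.
Quadratic formula: z = [-(29/6) +/- sqrt((29/6)^2 - 4*(3/2))] / 2
Discriminant = 841/36 - 6 = 625/36; sqrt = 25/6.
z = (-29/6 +/- 25/6) / 2 => z = -1/3 or z = -9/2.
|p1| = 9/2, |p2| = 1/3.
For BIBO stability, all poles must lie inside the unit circle (|p| < 1).
System is UNSTABLE since at least one |p| >= 1.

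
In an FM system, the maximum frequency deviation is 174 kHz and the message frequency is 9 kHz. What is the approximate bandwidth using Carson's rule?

Carson's rule: BW = 2*(delta_f + f_m)
= 2*(174 + 9) kHz = 366 kHz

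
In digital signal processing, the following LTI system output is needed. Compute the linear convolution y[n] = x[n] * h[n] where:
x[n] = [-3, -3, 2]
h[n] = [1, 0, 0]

y[n] = sum_k x[k]*h[n-k]. Output length = len(x) + len(h) - 1 = 3 + 3 - 1 = 5.
y[0] = -3*1 = -3
y[1] = -3*1 + -3*0 = -3
y[2] = 2*1 + -3*0 + -3*0 = 2
y[3] = 2*0 + -3*0 = 0
y[4] = 2*0 = 0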